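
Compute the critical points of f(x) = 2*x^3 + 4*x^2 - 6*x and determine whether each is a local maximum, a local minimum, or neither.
f'(x) = 6*x^2 + 8*x - 6

Solve f'(x) = 0:
  Factor: 6*x^2 + 8*x - 6 = 2*(3*x^2 + 4*x - 3); 3*x^2 + 4*x - 3 = 0 has no rational roots; quadratic formula: x = (-4 ± √52)/6.
  ⇒ x = -sqrt(13)/3 - 2/3 ≈ -1.8685, -2/3 + sqrt(13)/3 ≈ 0.5352

f''(x) = 12*x + 8
Second-derivative test at each critical point:
  f''(-1.8685) = -14.4222 < 0 → local maximum
  f''(0.5352) = 14.4222 > 0 → local minimum

Critical points: x = -sqrt(13)/3 - 2/3 ≈ -1.8685 (local maximum); x = -2/3 + sqrt(13)/3 ≈ 0.5352 (local minimum)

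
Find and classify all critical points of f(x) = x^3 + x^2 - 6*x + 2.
f'(x) = 3*x^2 + 2*x - 6

Solve f'(x) = 0:
  3*x^2 + 2*x - 6 = 0 has no rational roots; quadratic formula: x = (-2 ± √76)/6.
  ⇒ x = -sqrt(19)/3 - 1/3 ≈ -1.7863, -1/3 + sqrt(19)/3 ≈ 1.1196

f''(x) = 6*x + 2
Second-derivative test at each critical point:
  f''(-1.7863) = -8.7178 < 0 → local maximum
  f''(1.1196) = 8.7178 > 0 → local minimum

Critical points: x = -sqrt(19)/3 - 1/3 ≈ -1.7863 (local maximum); x = -1/3 + sqrt(19)/3 ≈ 1.1196 (local minimum)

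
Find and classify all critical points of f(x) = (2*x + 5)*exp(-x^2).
f'(x) = 2*(-x*(2*x + 5) + 1)*exp(-x^2)

Solve f'(x) = 0:
  f'(x) = (-4*x^2 - 10*x + 2)·exp(-x^2) and exp(-x^2) > 0 for every x, so f'(x) = 0 ⇔ -4*x^2 - 10*x + 2 = 0.
  Factor: -4*x^2 - 10*x + 2 = -2*(2*x^2 + 5*x - 1); 2*x^2 + 5*x - 1 = 0 has no rational roots; quadratic formula: x = (-5 ± √33)/4.
  ⇒ x = -sqrt(33)/4 - 5/4 ≈ -2.6861, -5/4 + sqrt(33)/4 ≈ 0.1861

f''(x) = 2*(2*x^2*(2*x + 5) - 6*x - 5)*exp(-x^2)
Second-derivative test at each critical point:
  f''(-2.6861) = 0.0084 > 0 → local minimum
  f''(0.1861) = -11.0979 < 0 → local maximum

Critical points: x = -sqrt(33)/4 - 5/4 ≈ -2.6861 (local minimum); x = -5/4 + sqrt(33)/4 ≈ 0.1861 (local maximum)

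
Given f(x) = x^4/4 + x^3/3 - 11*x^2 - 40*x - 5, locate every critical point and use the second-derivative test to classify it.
f'(x) = x^3 + x^2 - 22*x - 40

Solve f'(x) = 0:
  Factor: x^3 + x^2 - 22*x - 40 = (x - 5)*(x + 2)*(x + 4) = 0.
  ⇒ x = -4, -2, 5

f''(x) = 3*x^2 + 2*x - 22
Second-derivative test at each critical point:
  f''(-4) = 18 > 0 → local minimum
  f''(-2) = -14 < 0 → local maximum
  f''(5) = 63 > 0 → local minimum

Critical points: x = -4 (local minimum); x = -2 (local maximum); x = 5 (local minimum)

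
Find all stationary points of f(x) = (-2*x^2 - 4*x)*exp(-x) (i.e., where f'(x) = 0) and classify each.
f'(x) = 2*(x^2 - 2)*exp(-x)

Solve f'(x) = 0:
  f'(x) = (2*x^2 - 4)·exp(-x) and exp(-x) > 0 for every x, so f'(x) = 0 ⇔ 2*x^2 - 4 = 0.
  Factor: 2*x^2 - 4 = 2*(x^2 - 2); x^2 - 2 = 0 has no rational roots; quadratic formula: x = (0 ± √8)/2.
  ⇒ x = -sqrt(2) ≈ -1.4142, sqrt(2) ≈ 1.4142

f''(x) = 2*(-x^2 + 2*x + 2)*exp(-x)
Second-derivative test at each critical point:
  f''(-1.4142) = -23.2681 < 0 → local maximum
  f''(1.4142) = 1.3753 > 0 → local minimum

Critical points: x = -sqrt(2) ≈ -1.4142 (local maximum); x = sqrt(2) ≈ 1.4142 (local minimum)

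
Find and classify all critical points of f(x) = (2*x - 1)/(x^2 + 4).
f'(x) = 2*(-x^2 + x + 4)/(x^4 + 8*x^2 + 16)

Solve f'(x) = 0:
  f'(x) = -2*(x^2 - x - 4)/(x^2 + 4)^2; the denominator is positive wherever f is defined, so f'(x) = 0 ⇔ -2*x^2 + 2*x + 8 = 0.
  Factor: -2*x^2 + 2*x + 8 = -2*(x^2 - x - 4); x^2 - x - 4 = 0 has no rational roots; quadratic formula: x = (1 ± √17)/2.
  ⇒ x = 1/2 - sqrt(17)/2 ≈ -1.5616, 1/2 + sqrt(17)/2 ≈ 2.5616

f''(x) = 2*(4*x^2*(2*x - 1) + (1 - 6*x)*(x^2 + 4))/(x^2 + 4)^3
Second-derivative test at each critical point:
  f''(-1.5616) = 0.1989 > 0 → local minimum
  f''(2.5616) = -0.0739 < 0 → local maximum

Critical points: x = 1/2 - sqrt(17)/2 ≈ -1.5616 (local minimum); x = 1/2 + sqrt(17)/2 ≈ 2.5616 (local maximum)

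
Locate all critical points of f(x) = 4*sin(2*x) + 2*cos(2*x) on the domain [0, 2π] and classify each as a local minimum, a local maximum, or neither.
f'(x) = -4*sin(2*x) + 8*cos(2*x)

Solve f'(x) = 0 on [0, 2π]:
  f'(x) = 0 ⇔ 4*cos(2*x) = 2*sin(2*x) ⇔ tan(2*x) = 2, i.e. 2*x = arctan(2) + nπ; keep the solutions lying in [0, 2π].
  ⇒ x = atan(2)/2 ≈ 0.5536, atan(2)/2 + pi/2 ≈ 2.1244, atan(2)/2 + pi ≈ 3.6952, atan(2)/2 + 3*pi/2 ≈ 5.2660

f''(x) = -16*sin(2*x) - 8*cos(2*x)
Second-derivative test at each critical point:
  f''(0.5536) = -17.8885 < 0 → local maximum
  f''(2.1244) = 17.8885 > 0 → local minimum
  f''(3.6952) = -17.8885 < 0 → local maximum
  f''(5.2660) = 17.8885 > 0 → local minimum

Critical points: x = atan(2)/2 ≈ 0.5536 (local maximum); x = atan(2)/2 + pi/2 ≈ 2.1244 (local minimum); x = atan(2)/2 + pi ≈ 3.6952 (local maximum); x = atan(2)/2 + 3*pi/2 ≈ 5.2660 (local minimum)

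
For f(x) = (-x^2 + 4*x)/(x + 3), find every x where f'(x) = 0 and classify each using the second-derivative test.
f'(x) = (-x^2 - 6*x + 12)/(x^2 + 6*x + 9)

Solve f'(x) = 0:
  f'(x) = -(x^2 + 6*x - 12)/(x + 3)^2; the denominator is positive wherever f is defined, so f'(x) = 0 ⇔ -x^2 - 6*x + 12 = 0.
  x^2 + 6*x - 12 = 0 has no rational roots; quadratic formula: x = (-6 ± √84)/2.
  ⇒ x = -sqrt(21) - 3 ≈ -7.5826, -3 + sqrt(21) ≈ 1.5826

f''(x) = -42/(x^3 + 9*x^2 + 27*x + 27)
Second-derivative test at each critical point:
  f''(-7.5826) = 0.4364 > 0 → local minimum
  f''(1.5826) = -0.4364 < 0 → local maximum

Critical points: x = -sqrt(21) - 3 ≈ -7.5826 (local minimum); x = -3 + sqrt(21) ≈ 1.5826 (local maximum)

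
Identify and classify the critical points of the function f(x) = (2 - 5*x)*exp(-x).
f'(x) = (5*x - 7)*exp(-x)

Solve f'(x) = 0:
  f'(x) = (5*x - 7)·exp(-x) and exp(-x) > 0 for every x, so f'(x) = 0 ⇔ 5*x - 7 = 0.
  5*x - 7 = 0.
  ⇒ x = 7/5

f''(x) = (12 - 5*x)*exp(-x)
Second-derivative test at each critical point:
  f''(7/5) = 1.2330 > 0 → local minimum

Critical points: x = 7/5 (local minimum)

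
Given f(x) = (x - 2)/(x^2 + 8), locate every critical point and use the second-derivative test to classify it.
f'(x) = (x^2 - 2*x*(x - 2) + 8)/(x^2 + 8)^2

Solve f'(x) = 0:
  f'(x) = -(x^2 - 4*x - 8)/(x^2 + 8)^2; the denominator is positive wherever f is defined, so f'(x) = 0 ⇔ -x^2 + 4*x + 8 = 0.
  x^2 - 4*x - 8 = 0 has no rational roots; quadratic formula: x = (4 ± √48)/2.
  ⇒ x = 2 - 2*sqrt(3) ≈ -1.4641, 2 + 2*sqrt(3) ≈ 5.4641

f''(x) = 2*(4*x^2*(x - 2) + (2 - 3*x)*(x^2 + 8))/(x^2 + 8)^3
Second-derivative test at each critical point:
  f''(-1.4641) = 0.0673 > 0 → local minimum
  f''(5.4641) = -0.0048 < 0 → local maximum

Critical points: x = 2 - 2*sqrt(3) ≈ -1.4641 (local minimum); x = 2 + 2*sqrt(3) ≈ 5.4641 (local maximum)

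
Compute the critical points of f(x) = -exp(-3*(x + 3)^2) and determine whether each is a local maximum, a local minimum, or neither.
f'(x) = 6*(x + 3)*exp(-3*(x + 3)^2)

Solve f'(x) = 0:
  f'(x) = (6*x + 18)·exp(-3*(x + 3)^2) and exp(-3*(x + 3)^2) > 0 for every x, so f'(x) = 0 ⇔ 6*x + 18 = 0.
  Factor: 6*x + 18 = 6*(x + 3) = 0.
  ⇒ x = -3

f''(x) = 6*(1 - 6*(x + 3)^2)*exp(-3*(x + 3)^2)
Second-derivative test at each critical point:
  f''(-3) = 6 > 0 → local minimum

Critical points: x = -3 (local minimum)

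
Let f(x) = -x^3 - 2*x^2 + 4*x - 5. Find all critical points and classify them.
f'(x) = -3*x^2 - 4*x + 4

Solve f'(x) = 0:
  Factor: -3*x^2 - 4*x + 4 = -(x + 2)*(3*x - 2) = 0.
  ⇒ x = -2, 2/3

f''(x) = -6*x - 4
Second-derivative test at each critical point:
  f''(-2) = 8 > 0 → local minimum
  f''(2/3) = -8 < 0 → local maximum

Critical points: x = -2 (local minimum); x = 2/3 (local maximum)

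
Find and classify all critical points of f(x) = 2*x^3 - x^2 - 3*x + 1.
f'(x) = 6*x^2 - 2*x - 3

Solve f'(x) = 0:
  6*x^2 - 2*x - 3 = 0 has no rational roots; quadratic formula: x = (2 ± √76)/12.
  ⇒ x = 1/6 - sqrt(19)/6 ≈ -0.5598, 1/6 + sqrt(19)/6 ≈ 0.8931

f''(x) = 12*x - 2
Second-derivative test at each critical point:
  f''(-0.5598) = -8.7178 < 0 → local maximum
  f''(0.8931) = 8.7178 > 0 → local minimum

Critical points: x = 1/6 - sqrt(19)/6 ≈ -0.5598 (local maximum); x = 1/6 + sqrt(19)/6 ≈ 0.8931 (local minimum)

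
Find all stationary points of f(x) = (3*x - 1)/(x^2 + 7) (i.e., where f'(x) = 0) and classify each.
f'(x) = (-3*x^2 + 2*x + 21)/(x^4 + 14*x^2 + 49)

Solve f'(x) = 0:
  f'(x) = -(x - 3)*(3*x + 7)/(x^2 + 7)^2; the denominator is positive wherever f is defined, so f'(x) = 0 ⇔ -3*x^2 + 2*x + 21 = 0.
  Factor: -3*x^2 + 2*x + 21 = -(x - 3)*(3*x + 7) = 0.
  ⇒ x = -7/3, 3

f''(x) = 2*(4*x^2*(3*x - 1) + (1 - 9*x)*(x^2 + 7))/(x^2 + 7)^3
Second-derivative test at each critical point:
  f''(-7/3) = 81/784 > 0 → local minimum
  f''(3) = -1/16 < 0 → local maximum

Critical points: x = -7/3 (local minimum); x = 3 (local maximum)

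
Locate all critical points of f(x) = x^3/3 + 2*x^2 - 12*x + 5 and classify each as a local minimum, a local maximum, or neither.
f'(x) = x^2 + 4*x - 12

Solve f'(x) = 0:
  Factor: x^2 + 4*x - 12 = (x - 2)*(x + 6) = 0.
  ⇒ x = -6, 2

f''(x) = 2*x + 4
Second-derivative test at each critical point:
  f''(-6) = -8 < 0 → local maximum
  f''(2) = 8 > 0 → local minimum

Critical points: x = -6 (local maximum); x = 2 (local minimum)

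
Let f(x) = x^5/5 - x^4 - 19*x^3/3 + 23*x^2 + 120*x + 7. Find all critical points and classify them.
f'(x) = x^4 - 4*x^3 - 19*x^2 + 46*x + 120

Solve f'(x) = 0:
  Factor: x^4 - 4*x^3 - 19*x^2 + 46*x + 120 = (x - 5)*(x - 4)*(x + 2)*(x + 3) = 0.
  ⇒ x = -3, -2, 4, 5

f''(x) = 4*x^3 - 12*x^2 - 38*x + 46
Second-derivative test at each critical point:
  f''(-3) = -56 < 0 → local maximum
  f''(-2) = 42 > 0 → local minimum
  f''(4) = -42 < 0 → local maximum
  f''(5) = 56 > 0 → local minimum

Critical points: x = -3 (local maximum); x = -2 (local minimum); x = 4 (local maximum); x = 5 (local minimum)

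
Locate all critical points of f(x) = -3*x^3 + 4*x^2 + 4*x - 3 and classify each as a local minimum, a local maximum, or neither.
f'(x) = -9*x^2 + 8*x + 4

Solve f'(x) = 0:
  9*x^2 - 8*x - 4 = 0 has no rational roots; quadratic formula: x = (8 ± √208)/18.
  ⇒ x = 4/9 - 2*sqrt(13)/9 ≈ -0.3568, 4/9 + 2*sqrt(13)/9 ≈ 1.2457

f''(x) = 8 - 18*x
Second-derivative test at each critical point:
  f''(-0.3568) = 14.4222 > 0 → local minimum
  f''(1.2457) = -14.4222 < 0 → local maximum

Critical points: x = 4/9 - 2*sqrt(13)/9 ≈ -0.3568 (local minimum); x = 4/9 + 2*sqrt(13)/9 ≈ 1.2457 (local maximum)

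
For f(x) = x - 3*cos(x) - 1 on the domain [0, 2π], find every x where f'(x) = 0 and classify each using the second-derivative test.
f'(x) = 3*sin(x) + 1

Solve f'(x) = 0 on [0, 2π]:
  f'(x) = 0 ⇔ sin(x) = -1/3, i.e. x = arcsin(-1/3) + 2nπ or x = π − arcsin(-1/3) + 2nπ; keep the solutions lying in [0, 2π].
  ⇒ x = asin(1/3) + pi ≈ 3.4814, -asin(1/3) + 2*pi ≈ 5.9433

f''(x) = 3*cos(x)
Second-derivative test at each critical point:
  f''(3.4814) = -2.8284 < 0 → local maximum
  f''(5.9433) = 2.8284 > 0 → local minimum

Critical points: x = asin(1/3) + pi ≈ 3.4814 (local maximum); x = -asin(1/3) + 2*pi ≈ 5.9433 (local minimum)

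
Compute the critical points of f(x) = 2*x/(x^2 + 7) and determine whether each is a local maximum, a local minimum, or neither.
f'(x) = 2*(7 - x^2)/(x^4 + 14*x^2 + 49)

Solve f'(x) = 0:
  f'(x) = -2*(x^2 - 7)/(x^2 + 7)^2; the denominator is positive wherever f is defined, so f'(x) = 0 ⇔ 14 - 2*x^2 = 0.
  Factor: 14 - 2*x^2 = -2*(x^2 - 7); x^2 - 7 = 0 has no rational roots; quadratic formula: x = (0 ± √28)/2.
  ⇒ x = -sqrt(7) ≈ -2.6458, sqrt(7) ≈ 2.6458

f''(x) = 4*x*(x^2 - 21)/(x^2 + 7)^3
Second-derivative test at each critical point:
  f''(-2.6458) = 0.0540 > 0 → local minimum
  f''(2.6458) = -0.0540 < 0 → local maximum

Critical points: x = -sqrt(7) ≈ -2.6458 (local minimum); x = sqrt(7) ≈ 2.6458 (local maximum)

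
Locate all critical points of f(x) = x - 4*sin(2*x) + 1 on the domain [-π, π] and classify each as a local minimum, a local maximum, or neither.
f'(x) = 1 - 8*cos(2*x)

Solve f'(x) = 0 on [-π, π]:
  f'(x) = 0 ⇔ cos(2*x) = 1/8, i.e. 2*x = ±arccos(1/8) + 2nπ; keep the solutions lying in [-π, π].
  ⇒ x = -pi + acos(1/8)/2 ≈ -2.4189, -acos(1/8)/2 ≈ -0.7227, acos(1/8)/2 ≈ 0.7227, pi - acos(1/8)/2 ≈ 2.4189

f''(x) = 16*sin(2*x)
Second-derivative test at each critical point:
  f''(-2.4189) = 15.8745 > 0 → local minimum
  f''(-0.7227) = -15.8745 < 0 → local maximum
  f''(0.7227) = 15.8745 > 0 → local minimum
  f''(2.4189) = -15.8745 < 0 → local maximum

Critical points: x = -pi + acos(1/8)/2 ≈ -2.4189 (local minimum); x = -acos(1/8)/2 ≈ -0.7227 (local maximum); x = acos(1/8)/2 ≈ 0.7227 (local minimum); x = pi - acos(1/8)/2 ≈ 2.4189 (local maximum)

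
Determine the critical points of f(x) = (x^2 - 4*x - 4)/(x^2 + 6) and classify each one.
f'(x) = 4*(x^2 + 5*x - 6)/(x^4 + 12*x^2 + 36)

Solve f'(x) = 0:
  f'(x) = 4*(x - 1)*(x + 6)/(x^2 + 6)^2; the denominator is positive wherever f is defined, so f'(x) = 0 ⇔ 4*x^2 + 20*x - 24 = 0.
  Factor: 4*x^2 + 20*x - 24 = 4*(x - 1)*(x + 6) = 0.
  ⇒ x = -6, 1

f''(x) = 4*(-2*x^3 - 15*x^2 + 36*x + 30)/(x^6 + 18*x^4 + 108*x^2 + 216)
Second-derivative test at each critical point:
  f''(-6) = -1/63 < 0 → local maximum
  f''(1) = 4/7 > 0 → local minimum

Critical points: x = -6 (local maximum); x = 1 (local minimum)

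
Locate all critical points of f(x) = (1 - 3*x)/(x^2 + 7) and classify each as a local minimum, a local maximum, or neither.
f'(x) = (3*x^2 - 2*x - 21)/(x^4 + 14*x^2 + 49)

Solve f'(x) = 0:
  f'(x) = (x - 3)*(3*x + 7)/(x^2 + 7)^2; the denominator is positive wherever f is defined, so f'(x) = 0 ⇔ 3*x^2 - 2*x - 21 = 0.
  Factor: 3*x^2 - 2*x - 21 = (x - 3)*(3*x + 7) = 0.
  ⇒ x = -7/3, 3

f''(x) = 2*(4*x^2*(1 - 3*x) + (9*x - 1)*(x^2 + 7))/(x^2 + 7)^3
Second-derivative test at each critical point:
  f''(-7/3) = -81/784 < 0 → local maximum
  f''(3) = 1/16 > 0 → local minimum

Critical points: x = -7/3 (local maximum); x = 3 (local minimum)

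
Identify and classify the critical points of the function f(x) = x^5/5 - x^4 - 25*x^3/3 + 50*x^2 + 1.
f'(x) = x*(x^3 - 4*x^2 - 25*x + 100)

Solve f'(x) = 0:
  Factor: x^4 - 4*x^3 - 25*x^2 + 100*x = x*(x - 5)*(x - 4)*(x + 5) = 0.
  ⇒ x = -5, 0, 4, 5

f''(x) = 4*x^3 - 12*x^2 - 50*x + 100
Second-derivative test at each critical point:
  f''(-5) = -450 < 0 → local maximum
  f''(0) = 100 > 0 → local minimum
  f''(4) = -36 < 0 → local maximum
  f''(5) = 50 > 0 → local minimum

Critical points: x = -5 (local maximum); x = 0 (local minimum); x = 4 (local maximum); x = 5 (local minimum)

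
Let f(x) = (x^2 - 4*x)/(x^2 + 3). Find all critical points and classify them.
f'(x) = 2*(2*x^2 + 3*x - 6)/(x^4 + 6*x^2 + 9)

Solve f'(x) = 0:
  f'(x) = 2*(2*x^2 + 3*x - 6)/(x^2 + 3)^2; the denominator is positive wherever f is defined, so f'(x) = 0 ⇔ 4*x^2 + 6*x - 12 = 0.
  Factor: 4*x^2 + 6*x - 12 = 2*(2*x^2 + 3*x - 6); 2*x^2 + 3*x - 6 = 0 has no rational roots; quadratic formula: x = (-3 ± √57)/4.
  ⇒ x = -sqrt(57)/4 - 3/4 ≈ -2.6375, -3/4 + sqrt(57)/4 ≈ 1.1375

f''(x) = 2*(-4*x^3 - 9*x^2 + 36*x + 9)/(x^6 + 9*x^4 + 27*x^2 + 27)
Second-derivative test at each critical point:
  f''(-2.6375) = -0.1523 < 0 → local maximum
  f''(1.1375) = 0.8190 > 0 → local minimum

Critical points: x = -sqrt(57)/4 - 3/4 ≈ -2.6375 (local maximum); x = -3/4 + sqrt(57)/4 ≈ 1.1375 (local minimum)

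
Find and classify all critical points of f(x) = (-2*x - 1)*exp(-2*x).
f'(x) = 4*x*exp(-2*x)

Solve f'(x) = 0:
  f'(x) = (4*x)·exp(-2*x) and exp(-2*x) > 0 for every x, so f'(x) = 0 ⇔ 4*x = 0.
  4*x = 0.
  ⇒ x = 0

f''(x) = 4*(1 - 2*x)*exp(-2*x)
Second-derivative test at each critical point:
  f''(0) = 4 > 0 → local minimum

Critical points: x = 0 (local minimum)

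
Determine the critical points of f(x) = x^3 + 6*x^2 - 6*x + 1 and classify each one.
f'(x) = 3*x^2 + 12*x - 6

Solve f'(x) = 0:
  Factor: 3*x^2 + 12*x - 6 = 3*(x^2 + 4*x - 2); x^2 + 4*x - 2 = 0 has no rational roots; quadratic formula: x = (-4 ± √24)/2.
  ⇒ x = -sqrt(6) - 2 ≈ -4.4495, -2 + sqrt(6) ≈ 0.4495

f''(x) = 6*x + 12
Second-derivative test at each critical point:
  f''(-4.4495) = -14.6969 < 0 → local maximum
  f''(0.4495) = 14.6969 > 0 → local minimum

Critical points: x = -sqrt(6) - 2 ≈ -4.4495 (local maximum); x = -2 + sqrt(6) ≈ 0.4495 (local minimum)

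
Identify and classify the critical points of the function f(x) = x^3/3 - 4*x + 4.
f'(x) = x^2 - 4

Solve f'(x) = 0:
  Factor: x^2 - 4 = (x - 2)*(x + 2) = 0.
  ⇒ x = -2, 2

f''(x) = 2*x
Second-derivative test at each critical point:
  f''(-2) = -4 < 0 → local maximum
  f''(2) = 4 > 0 → local minimum

Critical points: x = -2 (local maximum); x = 2 (local minimum)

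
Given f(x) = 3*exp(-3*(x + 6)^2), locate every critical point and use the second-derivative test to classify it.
f'(x) = 18*(-x - 6)*exp(-3*(x + 6)^2)

Solve f'(x) = 0:
  f'(x) = (-18*x - 108)·exp(-3*(x + 6)^2) and exp(-3*(x + 6)^2) > 0 for every x, so f'(x) = 0 ⇔ -18*x - 108 = 0.
  Factor: -18*x - 108 = -18*(x + 6) = 0.
  ⇒ x = -6

f''(x) = 18*(6*(x + 6)^2 - 1)*exp(-3*(x + 6)^2)
Second-derivative test at each critical point:
  f''(-6) = -18 < 0 → local maximum

Critical points: x = -6 (local maximum)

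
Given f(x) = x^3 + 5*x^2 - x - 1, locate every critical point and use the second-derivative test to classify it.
f'(x) = 3*x^2 + 10*x - 1

Solve f'(x) = 0:
  3*x^2 + 10*x - 1 = 0 has no rational roots; quadratic formula: x = (-10 ± √112)/6.
  ⇒ x = -2*sqrt(7)/3 - 5/3 ≈ -3.4305, -5/3 + 2*sqrt(7)/3 ≈ 0.0972

f''(x) = 6*x + 10
Second-derivative test at each critical point:
  f''(-3.4305) = -10.5830 < 0 → local maximum
  f''(0.0972) = 10.5830 > 0 → local minimum

Critical points: x = -2*sqrt(7)/3 - 5/3 ≈ -3.4305 (local maximum); x = -5/3 + 2*sqrt(7)/3 ≈ 0.0972 (local minimum)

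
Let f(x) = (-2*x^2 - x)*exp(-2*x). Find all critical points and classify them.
f'(x) = (4*x^2 - 2*x - 1)*exp(-2*x)

Solve f'(x) = 0:
  f'(x) = (4*x^2 - 2*x - 1)·exp(-2*x) and exp(-2*x) > 0 for every x, so f'(x) = 0 ⇔ 4*x^2 - 2*x - 1 = 0.
  4*x^2 - 2*x - 1 = 0 has no rational roots; quadratic formula: x = (2 ± √20)/8.
  ⇒ x = 1/4 - sqrt(5)/4 ≈ -0.3090, 1/4 + sqrt(5)/4 ≈ 0.8090

f''(x) = 4*x*(3 - 2*x)*exp(-2*x)
Second-derivative test at each critical point:
  f''(-0.3090) = -8.2971 < 0 → local maximum
  f''(0.8090) = 0.8868 > 0 → local minimum

Critical points: x = 1/4 - sqrt(5)/4 ≈ -0.3090 (local maximum); x = 1/4 + sqrt(5)/4 ≈ 0.8090 (local minimum)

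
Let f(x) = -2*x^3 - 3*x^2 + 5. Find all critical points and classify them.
f'(x) = 6*x*(-x - 1)

Solve f'(x) = 0:
  Factor: -6*x^2 - 6*x = -6*x*(x + 1) = 0.
  ⇒ x = -1, 0

f''(x) = -12*x - 6
Second-derivative test at each critical point:
  f''(-1) = 6 > 0 → local minimum
  f''(0) = -6 < 0 → local maximum

Critical points: x = -1 (local minimum); x = 0 (local maximum)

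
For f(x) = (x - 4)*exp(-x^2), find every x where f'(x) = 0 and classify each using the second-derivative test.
f'(x) = (-2*x*(x - 4) + 1)*exp(-x^2)

Solve f'(x) = 0:
  f'(x) = (-2*x^2 + 8*x + 1)·exp(-x^2) and exp(-x^2) > 0 for every x, so f'(x) = 0 ⇔ -2*x^2 + 8*x + 1 = 0.
  2*x^2 - 8*x - 1 = 0 has no rational roots; quadratic formula: x = (8 ± √72)/4.
  ⇒ x = 2 - 3*sqrt(2)/2 ≈ -0.1213, 2 + 3*sqrt(2)/2 ≈ 4.1213

f''(x) = 2*(2*x^2*(x - 4) - 3*x + 4)*exp(-x^2)
Second-derivative test at each critical point:
  f''(-0.1213) = 8.3613 > 0 → local minimum
  f''(4.1213) = -3.565e-07 < 0 → local maximum

Critical points: x = 2 - 3*sqrt(2)/2 ≈ -0.1213 (local minimum); x = 2 + 3*sqrt(2)/2 ≈ 4.1213 (local maximum)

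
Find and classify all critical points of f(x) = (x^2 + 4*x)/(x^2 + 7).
f'(x) = 2*(-2*x^2 + 7*x + 14)/(x^4 + 14*x^2 + 49)

Solve f'(x) = 0:
  f'(x) = -2*(2*x^2 - 7*x - 14)/(x^2 + 7)^2; the denominator is positive wherever f is defined, so f'(x) = 0 ⇔ -4*x^2 + 14*x + 28 = 0.
  Factor: -4*x^2 + 14*x + 28 = -2*(2*x^2 - 7*x - 14); 2*x^2 - 7*x - 14 = 0 has no rational roots; quadratic formula: x = (7 ± √161)/4.
  ⇒ x = 7/4 - sqrt(161)/4 ≈ -1.4221, 7/4 + sqrt(161)/4 ≈ 4.9221

f''(x) = 2*(4*x^3 - 21*x^2 - 84*x + 49)/(x^6 + 21*x^4 + 147*x^2 + 343)
Second-derivative test at each critical point:
  f''(-1.4221) = 0.3117 > 0 → local minimum
  f''(4.9221) = -0.0260 < 0 → local maximum

Critical points: x = 7/4 - sqrt(161)/4 ≈ -1.4221 (local minimum); x = 7/4 + sqrt(161)/4 ≈ 4.9221 (local maximum)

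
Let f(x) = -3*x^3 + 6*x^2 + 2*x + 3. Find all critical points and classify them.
f'(x) = -9*x^2 + 12*x + 2

Solve f'(x) = 0:
  9*x^2 - 12*x - 2 = 0 has no rational roots; quadratic formula: x = (12 ± √216)/18.
  ⇒ x = 2/3 - sqrt(6)/3 ≈ -0.1498, 2/3 + sqrt(6)/3 ≈ 1.4832

f''(x) = 12 - 18*x
Second-derivative test at each critical point:
  f''(-0.1498) = 14.6969 > 0 → local minimum
  f''(1.4832) = -14.6969 < 0 → local maximum

Critical points: x = 2/3 - sqrt(6)/3 ≈ -0.1498 (local minimum); x = 2/3 + sqrt(6)/3 ≈ 1.4832 (local maximum)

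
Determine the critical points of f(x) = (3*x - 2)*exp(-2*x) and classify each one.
f'(x) = (7 - 6*x)*exp(-2*x)

Solve f'(x) = 0:
  f'(x) = (7 - 6*x)·exp(-2*x) and exp(-2*x) > 0 for every x, so f'(x) = 0 ⇔ 7 - 6*x = 0.
  7 - 6*x = 0.
  ⇒ x = 7/6

f''(x) = 4*(3*x - 5)*exp(-2*x)
Second-derivative test at each critical point:
  f''(7/6) = -0.5818 < 0 → local maximum

Critical points: x = 7/6 (local maximum)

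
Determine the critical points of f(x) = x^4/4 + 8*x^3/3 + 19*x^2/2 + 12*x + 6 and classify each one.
f'(x) = x^3 + 8*x^2 + 19*x + 12

Solve f'(x) = 0:
  Factor: x^3 + 8*x^2 + 19*x + 12 = (x + 1)*(x + 3)*(x + 4) = 0.
  ⇒ x = -4, -3, -1

f''(x) = 3*x^2 + 16*x + 19
Second-derivative test at each critical point:
  f''(-4) = 3 > 0 → local minimum
  f''(-3) = -2 < 0 → local maximum
  f''(-1) = 6 > 0 → local minimum

Critical points: x = -4 (local minimum); x = -3 (local maximum); x = -1 (local minimum)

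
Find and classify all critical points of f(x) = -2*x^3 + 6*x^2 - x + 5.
f'(x) = -6*x^2 + 12*x - 1

Solve f'(x) = 0:
  6*x^2 - 12*x + 1 = 0 has no rational roots; quadratic formula: x = (12 ± √120)/12.
  ⇒ x = 1 - sqrt(30)/6 ≈ 0.0871, sqrt(30)/6 + 1 ≈ 1.9129

f''(x) = 12 - 12*x
Second-derivative test at each critical point:
  f''(0.0871) = 10.9545 > 0 → local minimum
  f''(1.9129) = -10.9545 < 0 → local maximum

Critical points: x = 1 - sqrt(30)/6 ≈ 0.0871 (local minimum); x = sqrt(30)/6 + 1 ≈ 1.9129 (local maximum)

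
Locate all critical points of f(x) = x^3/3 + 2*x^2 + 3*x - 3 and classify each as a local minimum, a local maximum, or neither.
f'(x) = x^2 + 4*x + 3

Solve f'(x) = 0:
  Factor: x^2 + 4*x + 3 = (x + 1)*(x + 3) = 0.
  ⇒ x = -3, -1

f''(x) = 2*x + 4
Second-derivative test at each critical point:
  f''(-3) = -2 < 0 → local maximum
  f''(-1) = 2 > 0 → local minimum

Critical points: x = -3 (local maximum); x = -1 (local minimum)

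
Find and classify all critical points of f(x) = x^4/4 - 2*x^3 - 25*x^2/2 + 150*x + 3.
f'(x) = x^3 - 6*x^2 - 25*x + 150

Solve f'(x) = 0:
  Factor: x^3 - 6*x^2 - 25*x + 150 = (x - 6)*(x - 5)*(x + 5) = 0.
  ⇒ x = -5, 5, 6

f''(x) = 3*x^2 - 12*x - 25
Second-derivative test at each critical point:
  f''(-5) = 110 > 0 → local minimum
  f''(5) = -10 < 0 → local maximum
  f''(6) = 11 > 0 → local minimum

Critical points: x = -5 (local minimum); x = 5 (local maximum); x = 6 (local minimum)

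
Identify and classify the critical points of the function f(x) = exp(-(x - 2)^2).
f'(x) = 2*(2 - x)*exp(-(x - 2)^2)

Solve f'(x) = 0:
  f'(x) = (4 - 2*x)·exp(-(x - 2)^2) and exp(-(x - 2)^2) > 0 for every x, so f'(x) = 0 ⇔ 4 - 2*x = 0.
  Factor: 4 - 2*x = -2*(x - 2) = 0.
  ⇒ x = 2

f''(x) = 2*(2*(x - 2)^2 - 1)*exp(-(x - 2)^2)
Second-derivative test at each critical point:
  f''(2) = -2 < 0 → local maximum

Critical points: x = 2 (local maximum)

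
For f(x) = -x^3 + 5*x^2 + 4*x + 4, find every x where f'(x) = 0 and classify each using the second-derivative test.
f'(x) = -3*x^2 + 10*x + 4

Solve f'(x) = 0:
  3*x^2 - 10*x - 4 = 0 has no rational roots; quadratic formula: x = (10 ± √148)/6.
  ⇒ x = 5/3 - sqrt(37)/3 ≈ -0.3609, 5/3 + sqrt(37)/3 ≈ 3.6943

f''(x) = 10 - 6*x
Second-derivative test at each critical point:
  f''(-0.3609) = 12.1655 > 0 → local minimum
  f''(3.6943) = -12.1655 < 0 → local maximum

Critical points: x = 5/3 - sqrt(37)/3 ≈ -0.3609 (local minimum); x = 5/3 + sqrt(37)/3 ≈ 3.6943 (local maximum)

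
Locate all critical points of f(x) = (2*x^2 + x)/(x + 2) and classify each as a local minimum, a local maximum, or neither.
f'(x) = 2*(x^2 + 4*x + 1)/(x^2 + 4*x + 4)

Solve f'(x) = 0:
  f'(x) = 2*(x^2 + 4*x + 1)/(x + 2)^2; the denominator is positive wherever f is defined, so f'(x) = 0 ⇔ 2*x^2 + 8*x + 2 = 0.
  Factor: 2*x^2 + 8*x + 2 = 2*(x^2 + 4*x + 1); x^2 + 4*x + 1 = 0 has no rational roots; quadratic formula: x = (-4 ± √12)/2.
  ⇒ x = -2 - sqrt(3) ≈ -3.7321, -2 + sqrt(3) ≈ -0.2679

f''(x) = 12/(x^3 + 6*x^2 + 12*x + 8)
Second-derivative test at each critical point:
  f''(-3.7321) = -2.3094 < 0 → local maximum
  f''(-0.2679) = 2.3094 > 0 → local minimum

Critical points: x = -2 - sqrt(3) ≈ -3.7321 (local maximum); x = -2 + sqrt(3) ≈ -0.2679 (local minimum)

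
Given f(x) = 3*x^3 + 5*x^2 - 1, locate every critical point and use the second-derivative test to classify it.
f'(x) = x*(9*x + 10)

Solve f'(x) = 0:
  Factor: 9*x^2 + 10*x = x*(9*x + 10) = 0.
  ⇒ x = -10/9, 0

f''(x) = 18*x + 10
Second-derivative test at each critical point:
  f''(-10/9) = -10 < 0 → local maximum
  f''(0) = 10 > 0 → local minimum

Critical points: x = -10/9 (local maximum); x = 0 (local minimum)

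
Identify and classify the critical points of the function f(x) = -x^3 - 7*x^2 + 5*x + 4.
f'(x) = -3*x^2 - 14*x + 5

Solve f'(x) = 0:
  Factor: -3*x^2 - 14*x + 5 = -(x + 5)*(3*x - 1) = 0.
  ⇒ x = -5, 1/3

f''(x) = -6*x - 14
Second-derivative test at each critical point:
  f''(-5) = 16 > 0 → local minimum
  f''(1/3) = -16 < 0 → local maximum

Critical points: x = -5 (local minimum); x = 1/3 (local maximum)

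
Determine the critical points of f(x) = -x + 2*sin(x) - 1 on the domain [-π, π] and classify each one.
f'(x) = 2*cos(x) - 1

Solve f'(x) = 0 on [-π, π]:
  f'(x) = 0 ⇔ cos(x) = 1/2, i.e. x = ±arccos(1/2) + 2nπ; keep the solutions lying in [-π, π].
  ⇒ x = -pi/3 ≈ -1.0472, pi/3 ≈ 1.0472

f''(x) = -2*sin(x)
Second-derivative test at each critical point:
  f''(-1.0472) = 1.7321 > 0 → local minimum
  f''(1.0472) = -1.7321 < 0 → local maximum

Critical points: x = -pi/3 ≈ -1.0472 (local minimum); x = pi/3 ≈ 1.0472 (local maximum)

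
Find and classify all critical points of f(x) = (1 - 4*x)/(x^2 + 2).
f'(x) = 2*(2*x^2 - x - 4)/(x^4 + 4*x^2 + 4)

Solve f'(x) = 0:
  f'(x) = 2*(2*x^2 - x - 4)/(x^2 + 2)^2; the denominator is positive wherever f is defined, so f'(x) = 0 ⇔ 4*x^2 - 2*x - 8 = 0.
  Factor: 4*x^2 - 2*x - 8 = 2*(2*x^2 - x - 4); 2*x^2 - x - 4 = 0 has no rational roots; quadratic formula: x = (1 ± √33)/4.
  ⇒ x = 1/4 - sqrt(33)/4 ≈ -1.1861, 1/4 + sqrt(33)/4 ≈ 1.6861

f''(x) = 2*(4*x^2*(1 - 4*x) + (12*x - 1)*(x^2 + 2))/(x^2 + 2)^3
Second-derivative test at each critical point:
  f''(-1.1861) = -0.9898 < 0 → local maximum
  f''(1.6861) = 0.4898 > 0 → local minimum

Critical points: x = 1/4 - sqrt(33)/4 ≈ -1.1861 (local maximum); x = 1/4 + sqrt(33)/4 ≈ 1.6861 (local minimum)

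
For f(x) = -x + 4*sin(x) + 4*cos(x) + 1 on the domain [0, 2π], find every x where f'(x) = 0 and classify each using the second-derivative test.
f'(x) = 4*sqrt(2)*cos(x + pi/4) - 1

Solve f'(x) = 0 on [0, 2π]:
  f'(x) = 0 ⇔ -4*sin(x) + 4*cos(x) = 1. Write the left side as R·cos(x + φ) with R = √(4² + 4²) = 4*sqrt(2), cos φ = sqrt(2)/2, sin φ = sqrt(2)/2; then cos(x + φ) = sqrt(2)/8. Solve for x and keep the solutions lying in [0, 2π].
  ⇒ x = atan((-1 + sqrt(31))/(1 + sqrt(31))) ≈ 0.6077, atan((-sqrt(31) - 1)/(1 - sqrt(31))) + pi ≈ 4.1047

f''(x) = -4*sqrt(2)*sin(x + pi/4)
Second-derivative test at each critical point:
  f''(0.6077) = -5.5678 < 0 → local maximum
  f''(4.1047) = 5.5678 > 0 → local minimum

Critical points: x = atan((-1 + sqrt(31))/(1 + sqrt(31))) ≈ 0.6077 (local maximum); x = atan((-sqrt(31) - 1)/(1 - sqrt(31))) + pi ≈ 4.1047 (local minimum)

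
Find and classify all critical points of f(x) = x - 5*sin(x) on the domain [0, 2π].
f'(x) = 1 - 5*cos(x)

Solve f'(x) = 0 on [0, 2π]:
  f'(x) = 0 ⇔ cos(x) = 1/5, i.e. x = ±arccos(1/5) + 2nπ; keep the solutions lying in [0, 2π].
  ⇒ x = acos(1/5) ≈ 1.3694, -acos(1/5) + 2*pi ≈ 4.9137

f''(x) = 5*sin(x)
Second-derivative test at each critical point:
  f''(1.3694) = 4.8990 > 0 → local minimum
  f''(4.9137) = -4.8990 < 0 → local maximum

Critical points: x = acos(1/5) ≈ 1.3694 (local minimum); x = -acos(1/5) + 2*pi ≈ 4.9137 (local maximum)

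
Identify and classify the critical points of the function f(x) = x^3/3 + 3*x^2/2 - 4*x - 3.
f'(x) = x^2 + 3*x - 4

Solve f'(x) = 0:
  Factor: x^2 + 3*x - 4 = (x - 1)*(x + 4) = 0.
  ⇒ x = -4, 1

f''(x) = 2*x + 3
Second-derivative test at each critical point:
  f''(-4) = -5 < 0 → local maximum
  f''(1) = 5 > 0 → local minimum

Critical points: x = -4 (local maximum); x = 1 (local minimum)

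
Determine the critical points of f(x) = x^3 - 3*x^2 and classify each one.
f'(x) = 3*x*(x - 2)

Solve f'(x) = 0:
  Factor: 3*x^2 - 6*x = 3*x*(x - 2) = 0.
  ⇒ x = 0, 2

f''(x) = 6*x - 6
Second-derivative test at each critical point:
  f''(0) = -6 < 0 → local maximum
  f''(2) = 6 > 0 → local minimum

Critical points: x = 0 (local maximum); x = 2 (local minimum)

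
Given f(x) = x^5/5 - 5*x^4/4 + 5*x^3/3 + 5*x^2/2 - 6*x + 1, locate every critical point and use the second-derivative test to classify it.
f'(x) = x^4 - 5*x^3 + 5*x^2 + 5*x - 6

Solve f'(x) = 0:
  Factor: x^4 - 5*x^3 + 5*x^2 + 5*x - 6 = (x - 3)*(x - 2)*(x - 1)*(x + 1) = 0.
  ⇒ x = -1, 1, 2, 3

f''(x) = 4*x^3 - 15*x^2 + 10*x + 5
Second-derivative test at each critical point:
  f''(-1) = -24 < 0 → local maximum
  f''(1) = 4 > 0 → local minimum
  f''(2) = -3 < 0 → local maximum
  f''(3) = 8 > 0 → local minimum

Critical points: x = -1 (local maximum); x = 1 (local minimum); x = 2 (local maximum); x = 3 (local minimum)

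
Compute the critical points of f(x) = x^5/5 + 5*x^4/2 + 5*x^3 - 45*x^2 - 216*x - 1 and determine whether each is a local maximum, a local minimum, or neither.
f'(x) = x^4 + 10*x^3 + 15*x^2 - 90*x - 216

Solve f'(x) = 0:
  Factor: x^4 + 10*x^3 + 15*x^2 - 90*x - 216 = (x - 3)*(x + 3)*(x + 4)*(x + 6) = 0.
  ⇒ x = -6, -4, -3, 3

f''(x) = 4*x^3 + 30*x^2 + 30*x - 90
Second-derivative test at each critical point:
  f''(-6) = -54 < 0 → local maximum
  f''(-4) = 14 > 0 → local minimum
  f''(-3) = -18 < 0 → local maximum
  f''(3) = 378 > 0 → local minimum

Critical points: x = -6 (local maximum); x = -4 (local minimum); x = -3 (local maximum); x = 3 (local minimum)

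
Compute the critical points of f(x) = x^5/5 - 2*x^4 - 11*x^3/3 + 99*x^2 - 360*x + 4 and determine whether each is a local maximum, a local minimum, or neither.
f'(x) = x^4 - 8*x^3 - 11*x^2 + 198*x - 360

Solve f'(x) = 0:
  Factor: x^4 - 8*x^3 - 11*x^2 + 198*x - 360 = (x - 6)*(x - 4)*(x - 3)*(x + 5) = 0.
  ⇒ x = -5, 3, 4, 6

f''(x) = 4*x^3 - 24*x^2 - 22*x + 198
Second-derivative test at each critical point:
  f''(-5) = -792 < 0 → local maximum
  f''(3) = 24 > 0 → local minimum
  f''(4) = -18 < 0 → local maximum
  f''(6) = 66 > 0 → local minimum

Critical points: x = -5 (local maximum); x = 3 (local minimum); x = 4 (local maximum); x = 6 (local minimum)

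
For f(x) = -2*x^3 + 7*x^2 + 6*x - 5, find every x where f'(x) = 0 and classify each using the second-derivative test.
f'(x) = -6*x^2 + 14*x + 6

Solve f'(x) = 0:
  Factor: -6*x^2 + 14*x + 6 = -2*(3*x^2 - 7*x - 3); 3*x^2 - 7*x - 3 = 0 has no rational roots; quadratic formula: x = (7 ± √85)/6.
  ⇒ x = 7/6 - sqrt(85)/6 ≈ -0.3699, 7/6 + sqrt(85)/6 ≈ 2.7033

f''(x) = 14 - 12*x
Second-derivative test at each critical point:
  f''(-0.3699) = 18.4391 > 0 → local minimum
  f''(2.7033) = -18.4391 < 0 → local maximum

Critical points: x = 7/6 - sqrt(85)/6 ≈ -0.3699 (local minimum); x = 7/6 + sqrt(85)/6 ≈ 2.7033 (local maximum)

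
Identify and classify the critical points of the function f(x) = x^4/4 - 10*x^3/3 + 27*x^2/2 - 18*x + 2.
f'(x) = x^3 - 10*x^2 + 27*x - 18

Solve f'(x) = 0:
  Factor: x^3 - 10*x^2 + 27*x - 18 = (x - 6)*(x - 3)*(x - 1) = 0.
  ⇒ x = 1, 3, 6

f''(x) = 3*x^2 - 20*x + 27
Second-derivative test at each critical point:
  f''(1) = 10 > 0 → local minimum
  f''(3) = -6 < 0 → local maximum
  f''(6) = 15 > 0 → local minimum

Critical points: x = 1 (local minimum); x = 3 (local maximum); x = 6 (local minimum)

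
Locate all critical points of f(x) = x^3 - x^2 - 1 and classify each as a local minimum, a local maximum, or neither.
f'(x) = x*(3*x - 2)

Solve f'(x) = 0:
  Factor: 3*x^2 - 2*x = x*(3*x - 2) = 0.
  ⇒ x = 0, 2/3

f''(x) = 6*x - 2
Second-derivative test at each critical point:
  f''(0) = -2 < 0 → local maximum
  f''(2/3) = 2 > 0 → local minimum

Critical points: x = 0 (local maximum); x = 2/3 (local minimum)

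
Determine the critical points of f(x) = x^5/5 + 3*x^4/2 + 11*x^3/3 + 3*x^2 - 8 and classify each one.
f'(x) = x*(x^3 + 6*x^2 + 11*x + 6)

Solve f'(x) = 0:
  Factor: x^4 + 6*x^3 + 11*x^2 + 6*x = x*(x + 1)*(x + 2)*(x + 3) = 0.
  ⇒ x = -3, -2, -1, 0

f''(x) = 4*x^3 + 18*x^2 + 22*x + 6
Second-derivative test at each critical point:
  f''(-3) = -6 < 0 → local maximum
  f''(-2) = 2 > 0 → local minimum
  f''(-1) = -2 < 0 → local maximum
  f''(0) = 6 > 0 → local minimum

Critical points: x = -3 (local maximum); x = -2 (local minimum); x = -1 (local maximum); x = 0 (local minimum)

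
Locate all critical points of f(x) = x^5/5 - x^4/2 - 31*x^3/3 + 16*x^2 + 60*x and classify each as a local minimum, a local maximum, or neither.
f'(x) = x^4 - 2*x^3 - 31*x^2 + 32*x + 60

Solve f'(x) = 0:
  Factor: x^4 - 2*x^3 - 31*x^2 + 32*x + 60 = (x - 6)*(x - 2)*(x + 1)*(x + 5) = 0.
  ⇒ x = -5, -1, 2, 6

f''(x) = 4*x^3 - 6*x^2 - 62*x + 32
Second-derivative test at each critical point:
  f''(-5) = -308 < 0 → local maximum
  f''(-1) = 84 > 0 → local minimum
  f''(2) = -84 < 0 → local maximum
  f''(6) = 308 > 0 → local minimum

Critical points: x = -5 (local maximum); x = -1 (local minimum); x = 2 (local maximum); x = 6 (local minimum)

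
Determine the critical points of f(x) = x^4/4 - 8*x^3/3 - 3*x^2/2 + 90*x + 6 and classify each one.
f'(x) = x^3 - 8*x^2 - 3*x + 90

Solve f'(x) = 0:
  Factor: x^3 - 8*x^2 - 3*x + 90 = (x - 6)*(x - 5)*(x + 3) = 0.
  ⇒ x = -3, 5, 6

f''(x) = 3*x^2 - 16*x - 3
Second-derivative test at each critical point:
  f''(-3) = 72 > 0 → local minimum
  f''(5) = -8 < 0 → local maximum
  f''(6) = 9 > 0 → local minimum

Critical points: x = -3 (local minimum); x = 5 (local maximum); x = 6 (local minimum)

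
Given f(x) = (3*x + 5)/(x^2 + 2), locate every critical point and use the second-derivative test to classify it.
f'(x) = (-3*x^2 - 10*x + 6)/(x^4 + 4*x^2 + 4)

Solve f'(x) = 0:
  f'(x) = -(3*x^2 + 10*x - 6)/(x^2 + 2)^2; the denominator is positive wherever f is defined, so f'(x) = 0 ⇔ -3*x^2 - 10*x + 6 = 0.
  3*x^2 + 10*x - 6 = 0 has no rational roots; quadratic formula: x = (-10 ± √172)/6.
  ⇒ x = -sqrt(43)/3 - 5/3 ≈ -3.8525, -5/3 + sqrt(43)/3 ≈ 0.5191

f''(x) = 2*(4*x^2*(3*x + 5) - (9*x + 5)*(x^2 + 2))/(x^2 + 2)^3
Second-derivative test at each critical point:
  f''(-3.8525) = 0.0462 > 0 → local minimum
  f''(0.5191) = -2.5462 < 0 → local maximum

Critical points: x = -sqrt(43)/3 - 5/3 ≈ -3.8525 (local minimum); x = -5/3 + sqrt(43)/3 ≈ 0.5191 (local maximum)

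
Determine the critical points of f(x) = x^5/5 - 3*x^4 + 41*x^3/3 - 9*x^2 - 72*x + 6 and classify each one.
f'(x) = x^4 - 12*x^3 + 41*x^2 - 18*x - 72

Solve f'(x) = 0:
  Factor: x^4 - 12*x^3 + 41*x^2 - 18*x - 72 = (x - 6)*(x - 4)*(x - 3)*(x + 1) = 0.
  ⇒ x = -1, 3, 4, 6

f''(x) = 4*x^3 - 36*x^2 + 82*x - 18
Second-derivative test at each critical point:
  f''(-1) = -140 < 0 → local maximum
  f''(3) = 12 > 0 → local minimum
  f''(4) = -10 < 0 → local maximum
  f''(6) = 42 > 0 → local minimum

Critical points: x = -1 (local maximum); x = 3 (local minimum); x = 4 (local maximum); x = 6 (local minimum)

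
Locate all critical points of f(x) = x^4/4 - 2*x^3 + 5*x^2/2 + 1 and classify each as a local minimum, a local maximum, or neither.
f'(x) = x*(x^2 - 6*x + 5)

Solve f'(x) = 0:
  Factor: x^3 - 6*x^2 + 5*x = x*(x - 5)*(x - 1) = 0.
  ⇒ x = 0, 1, 5

f''(x) = 3*x^2 - 12*x + 5
Second-derivative test at each critical point:
  f''(0) = 5 > 0 → local minimum
  f''(1) = -4 < 0 → local maximum
  f''(5) = 20 > 0 → local minimum

Critical points: x = 0 (local minimum); x = 1 (local maximum); x = 5 (local minimum)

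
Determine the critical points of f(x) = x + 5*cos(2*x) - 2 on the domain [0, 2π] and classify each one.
f'(x) = 1 - 10*sin(2*x)

Solve f'(x) = 0 on [0, 2π]:
  f'(x) = 0 ⇔ sin(2*x) = 1/10, i.e. 2*x = arcsin(1/10) + 2nπ or 2*x = π − arcsin(1/10) + 2nπ; keep the solutions lying in [0, 2π].
  ⇒ x = asin(1/10)/2 ≈ 0.0501, -asin(1/10)/2 + pi/2 ≈ 1.5207, asin(1/10)/2 + pi ≈ 3.1917, -asin(1/10)/2 + 3*pi/2 ≈ 4.6623

f''(x) = -20*cos(2*x)
Second-derivative test at each critical point:
  f''(0.0501) = -19.8997 < 0 → local maximum
  f''(1.5207) = 19.8997 > 0 → local minimum
  f''(3.1917) = -19.8997 < 0 → local maximum
  f''(4.6623) = 19.8997 > 0 → local minimum

Critical points: x = asin(1/10)/2 ≈ 0.0501 (local maximum); x = -asin(1/10)/2 + pi/2 ≈ 1.5207 (local minimum); x = asin(1/10)/2 + pi ≈ 3.1917 (local maximum); x = -asin(1/10)/2 + 3*pi/2 ≈ 4.6623 (local minimum)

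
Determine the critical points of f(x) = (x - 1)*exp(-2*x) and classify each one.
f'(x) = (3 - 2*x)*exp(-2*x)

Solve f'(x) = 0:
  f'(x) = (3 - 2*x)·exp(-2*x) and exp(-2*x) > 0 for every x, so f'(x) = 0 ⇔ 3 - 2*x = 0.
  3 - 2*x = 0.
  ⇒ x = 3/2

f''(x) = 4*(x - 2)*exp(-2*x)
Second-derivative test at each critical point:
  f''(3/2) = -0.0996 < 0 → local maximum

Critical points: x = 3/2 (local maximum)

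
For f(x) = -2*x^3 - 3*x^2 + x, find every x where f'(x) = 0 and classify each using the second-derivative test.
f'(x) = -6*x^2 - 6*x + 1

Solve f'(x) = 0:
  6*x^2 + 6*x - 1 = 0 has no rational roots; quadratic formula: x = (-6 ± √60)/12.
  ⇒ x = -sqrt(15)/6 - 1/2 ≈ -1.1455, -1/2 + sqrt(15)/6 ≈ 0.1455

f''(x) = -12*x - 6
Second-derivative test at each critical point:
  f''(-1.1455) = 7.7460 > 0 → local minimum
  f''(0.1455) = -7.7460 < 0 → local maximum

Critical points: x = -sqrt(15)/6 - 1/2 ≈ -1.1455 (local minimum); x = -1/2 + sqrt(15)/6 ≈ 0.1455 (local maximum)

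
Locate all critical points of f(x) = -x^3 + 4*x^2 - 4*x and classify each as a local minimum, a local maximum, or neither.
f'(x) = -3*x^2 + 8*x - 4

Solve f'(x) = 0:
  Factor: -3*x^2 + 8*x - 4 = -(x - 2)*(3*x - 2) = 0.
  ⇒ x = 2/3, 2

f''(x) = 8 - 6*x
Second-derivative test at each critical point:
  f''(2/3) = 4 > 0 → local minimum
  f''(2) = -4 < 0 → local maximum

Critical points: x = 2/3 (local minimum); x = 2 (local maximum)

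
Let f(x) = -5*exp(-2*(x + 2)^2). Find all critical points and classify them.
f'(x) = 20*(x + 2)*exp(-2*(x + 2)^2)

Solve f'(x) = 0:
  f'(x) = (20*x + 40)·exp(-2*(x + 2)^2) and exp(-2*(x + 2)^2) > 0 for every x, so f'(x) = 0 ⇔ 20*x + 40 = 0.
  Factor: 20*x + 40 = 20*(x + 2) = 0.
  ⇒ x = -2

f''(x) = 20*(1 - 4*(x + 2)^2)*exp(-2*(x + 2)^2)
Second-derivative test at each critical point:
  f''(-2) = 20 > 0 → local minimum

Critical points: x = -2 (local minimum)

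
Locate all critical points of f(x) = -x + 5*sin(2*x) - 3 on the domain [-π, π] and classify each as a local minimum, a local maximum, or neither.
f'(x) = 10*cos(2*x) - 1

Solve f'(x) = 0 on [-π, π]:
  f'(x) = 0 ⇔ cos(2*x) = 1/10, i.e. 2*x = ±arccos(1/10) + 2nπ; keep the solutions lying in [-π, π].
  ⇒ x = -pi + acos(1/10)/2 ≈ -2.4063, -acos(1/10)/2 ≈ -0.7353, acos(1/10)/2 ≈ 0.7353, pi - acos(1/10)/2 ≈ 2.4063

f''(x) = -20*sin(2*x)
Second-derivative test at each critical point:
  f''(-2.4063) = -19.8997 < 0 → local maximum
  f''(-0.7353) = 19.8997 > 0 → local minimum
  f''(0.7353) = -19.8997 < 0 → local maximum
  f''(2.4063) = 19.8997 > 0 → local minimum

Critical points: x = -pi + acos(1/10)/2 ≈ -2.4063 (local maximum); x = -acos(1/10)/2 ≈ -0.7353 (local minimum); x = acos(1/10)/2 ≈ 0.7353 (local maximum); x = pi - acos(1/10)/2 ≈ 2.4063 (local minimum)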